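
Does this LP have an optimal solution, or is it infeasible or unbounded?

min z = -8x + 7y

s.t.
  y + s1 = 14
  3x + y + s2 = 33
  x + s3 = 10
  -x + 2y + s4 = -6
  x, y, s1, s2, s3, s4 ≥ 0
The point (10, 0) satisfies every constraint, so the LP is feasible; the constraints give x ≤ 10 and y ≤ 14, which with x, y ≥ 0 keep the feasible region inside a bounded box. A feasible, bounded LP attains a finite optimum at a vertex.

Evaluating z = -8x + 7y at each vertex:
  (6, 0): z = -48
  (10, 0): z = -80
  (10, 2): z = -66

Feasible with finite optimum z* = -80 at (10, 0).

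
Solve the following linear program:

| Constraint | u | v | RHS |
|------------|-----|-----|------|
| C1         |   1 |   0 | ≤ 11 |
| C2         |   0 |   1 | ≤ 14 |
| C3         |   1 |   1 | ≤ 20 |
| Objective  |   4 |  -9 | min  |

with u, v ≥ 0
Each vertex is the intersection of two constraint boundaries that also satisfies all remaining constraints:
  u = 0 and v = 0 → (0, 0)
  u = 11 and v = 0 → (11, 0)
  u = 11 and u + v = 20 → (11, 9)
  v = 14 and u + v = 20 → (6, 14)
  v = 14 and u = 0 → (0, 14)

Evaluating z = 4u - 9v at each vertex:
  (0, 0): z = 0
  (11, 0): z = 44
  (11, 9): z = -37
  (6, 14): z = -102
  (0, 14): z = -126

The minimum is at (0, 14) with z = -126.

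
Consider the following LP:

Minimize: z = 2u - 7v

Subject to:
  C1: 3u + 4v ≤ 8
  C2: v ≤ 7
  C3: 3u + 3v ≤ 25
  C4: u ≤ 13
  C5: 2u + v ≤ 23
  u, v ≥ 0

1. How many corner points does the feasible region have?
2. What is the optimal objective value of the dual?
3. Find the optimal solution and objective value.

1. 3
2. -14 (by strong duality, equal to the primal optimum)
3. u = 0, v = 2, z = -14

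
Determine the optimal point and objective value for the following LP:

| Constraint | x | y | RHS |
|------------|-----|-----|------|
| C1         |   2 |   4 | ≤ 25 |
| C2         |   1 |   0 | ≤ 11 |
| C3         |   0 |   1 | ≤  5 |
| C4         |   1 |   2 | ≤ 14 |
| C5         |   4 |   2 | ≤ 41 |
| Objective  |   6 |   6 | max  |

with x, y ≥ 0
x = 9.5, y = 1.5, z = 66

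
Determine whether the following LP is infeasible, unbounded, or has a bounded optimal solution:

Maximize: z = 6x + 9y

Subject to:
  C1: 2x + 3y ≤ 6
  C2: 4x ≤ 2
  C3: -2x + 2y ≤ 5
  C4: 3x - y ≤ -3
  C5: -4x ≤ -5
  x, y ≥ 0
C2 requires 4x ≤ 2, while C5 (-4x ≤ -5) is equivalent to 4x ≥ 5. Together they would need 5 ≤ 4x ≤ 2, which is impossible since 5 > 2. No point satisfies all constraints.

Infeasible: no point satisfies all constraints simultaneously.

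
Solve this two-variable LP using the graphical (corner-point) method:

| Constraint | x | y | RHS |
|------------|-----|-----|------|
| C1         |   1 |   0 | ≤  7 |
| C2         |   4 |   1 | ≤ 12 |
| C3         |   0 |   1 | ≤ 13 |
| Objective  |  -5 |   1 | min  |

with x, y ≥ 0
Each vertex is the intersection of two constraint boundaries that also satisfies all remaining constraints:
  x = 0 and y = 0 → (0, 0)
  4x + y = 12 and y = 0 → (3, 0)
  4x + y = 12 and x = 0 → (0, 12)

Evaluating z = -5x + y at each vertex:
  (0, 0): z = 0
  (3, 0): z = -15
  (0, 12): z = 12

The minimum is at (3, 0) with z = -15.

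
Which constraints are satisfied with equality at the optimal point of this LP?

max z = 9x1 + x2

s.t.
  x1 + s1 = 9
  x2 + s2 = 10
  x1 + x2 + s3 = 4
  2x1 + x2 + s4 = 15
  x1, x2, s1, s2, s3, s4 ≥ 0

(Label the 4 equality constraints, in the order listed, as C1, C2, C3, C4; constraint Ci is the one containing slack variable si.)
Optimal: x1 = 4, x2 = 0
Binding: C3, x2 ≥ 0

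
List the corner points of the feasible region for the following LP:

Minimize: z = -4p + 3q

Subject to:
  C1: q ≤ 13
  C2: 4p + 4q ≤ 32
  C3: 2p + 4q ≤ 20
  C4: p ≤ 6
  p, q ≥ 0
Each vertex is the intersection of two constraint boundaries that also satisfies all remaining constraints:
  p = 0 and q = 0 → (0, 0)
  p = 6 and q = 0 → (6, 0)
  4p + 4q = 32 and 2p + 4q = 20 → (6, 2)
  2p + 4q = 20 and p = 0 → (0, 5)

Vertices: (0, 0), (6, 0), (6, 2), (0, 5)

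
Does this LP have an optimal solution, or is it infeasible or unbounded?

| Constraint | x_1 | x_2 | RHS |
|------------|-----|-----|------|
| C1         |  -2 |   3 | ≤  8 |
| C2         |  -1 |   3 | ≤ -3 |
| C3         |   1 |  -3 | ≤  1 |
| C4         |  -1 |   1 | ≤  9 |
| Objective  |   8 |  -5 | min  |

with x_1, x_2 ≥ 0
C3 requires x_1 - 3x_2 ≤ 1, while C2 (-x_1 + 3x_2 ≤ -3) is equivalent to x_1 - 3x_2 ≥ 3. Together they would need 3 ≤ x_1 - 3x_2 ≤ 1, which is impossible since 3 > 1. No point satisfies all constraints.

Infeasible — the constraint set is empty.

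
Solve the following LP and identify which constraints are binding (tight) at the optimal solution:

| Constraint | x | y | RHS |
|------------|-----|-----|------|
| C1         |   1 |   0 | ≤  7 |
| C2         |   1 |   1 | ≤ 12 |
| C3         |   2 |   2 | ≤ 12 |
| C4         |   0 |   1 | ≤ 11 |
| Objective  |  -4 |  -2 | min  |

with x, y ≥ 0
Optimal: x = 6, y = 0
Slack at optimum:
  C1: slack = 1
  C2: slack = 6
  C3: slack = 0 (binding)
  C4: slack = 11
  x ≥ 0: x = 6
  y ≥ 0: y = 0 (binding)
Binding constraints: C3, y ≥ 0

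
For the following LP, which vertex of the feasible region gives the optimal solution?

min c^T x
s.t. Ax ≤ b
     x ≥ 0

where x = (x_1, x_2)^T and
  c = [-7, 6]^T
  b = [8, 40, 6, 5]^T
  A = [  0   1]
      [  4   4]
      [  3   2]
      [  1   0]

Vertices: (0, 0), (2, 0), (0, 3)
Evaluating z = -7x_1 + 6x_2 at each vertex:
  (0, 0): z = 0
  (2, 0): z = -14
  (0, 3): z = 18

The smallest value is z = -14, attained at (2, 0).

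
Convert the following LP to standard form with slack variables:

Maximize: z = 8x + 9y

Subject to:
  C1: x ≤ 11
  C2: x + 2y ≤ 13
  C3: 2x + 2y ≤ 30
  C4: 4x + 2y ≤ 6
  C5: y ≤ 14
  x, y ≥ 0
max z = 8x + 9y

s.t.
  x + s1 = 11
  x + 2y + s2 = 13
  2x + 2y + s3 = 30
  4x + 2y + s4 = 6
  y + s5 = 14
  x, y, s1, s2, s3, s4, s5 ≥ 0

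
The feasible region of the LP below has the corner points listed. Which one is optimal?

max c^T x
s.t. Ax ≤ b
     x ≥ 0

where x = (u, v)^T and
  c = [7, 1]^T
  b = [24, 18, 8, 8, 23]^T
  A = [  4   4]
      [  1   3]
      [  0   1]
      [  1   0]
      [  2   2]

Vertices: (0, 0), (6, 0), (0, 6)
(6, 0) with z = 42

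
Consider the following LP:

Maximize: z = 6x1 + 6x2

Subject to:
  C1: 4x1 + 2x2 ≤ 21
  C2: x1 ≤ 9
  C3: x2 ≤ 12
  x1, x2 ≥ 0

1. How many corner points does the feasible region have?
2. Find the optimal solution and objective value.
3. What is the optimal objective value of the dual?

1. 3
2. x1 = 0, x2 = 10.5, z = 63
3. 63 (by strong duality, equal to the primal optimum)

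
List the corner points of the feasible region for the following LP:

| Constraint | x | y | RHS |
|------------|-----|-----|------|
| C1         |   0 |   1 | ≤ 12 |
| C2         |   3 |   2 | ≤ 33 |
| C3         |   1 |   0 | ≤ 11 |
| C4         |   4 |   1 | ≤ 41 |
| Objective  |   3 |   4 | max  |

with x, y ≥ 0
Each vertex is the intersection of two constraint boundaries that also satisfies all remaining constraints:
  x = 0 and y = 0 → (0, 0)
  4x + y = 41 and y = 0 → (10.25, 0)
  3x + 2y = 33 and 4x + y = 41 → (9.8, 1.8)
  y = 12 and 3x + 2y = 33 → (3, 12)
  y = 12 and x = 0 → (0, 12)

Vertices: (0, 0), (10.25, 0), (9.8, 1.8), (3, 12), (0, 12)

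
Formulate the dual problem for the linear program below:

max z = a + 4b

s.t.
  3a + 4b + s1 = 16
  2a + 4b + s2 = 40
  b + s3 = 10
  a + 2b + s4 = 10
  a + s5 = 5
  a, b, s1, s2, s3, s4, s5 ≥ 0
Minimize: z = 16y1 + 40y2 + 10y3 + 10y4 + 5y5

Subject to:
  C1: -3y1 - 2y2 - y4 - y5 ≤ -1
  C2: -4y1 - 4y2 - y3 - 2y4 ≤ -4
  y1, y2, y3, y4, y5 ≥ 0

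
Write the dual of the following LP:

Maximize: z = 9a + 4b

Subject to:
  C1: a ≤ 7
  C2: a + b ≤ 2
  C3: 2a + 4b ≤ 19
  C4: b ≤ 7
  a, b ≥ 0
Minimize: z = 7y1 + 2y2 + 19y3 + 7y4

Subject to:
  C1: -y1 - y2 - 2y3 ≤ -9
  C2: -y2 - 4y3 - y4 ≤ -4
  y1, y2, y3, y4 ≥ 0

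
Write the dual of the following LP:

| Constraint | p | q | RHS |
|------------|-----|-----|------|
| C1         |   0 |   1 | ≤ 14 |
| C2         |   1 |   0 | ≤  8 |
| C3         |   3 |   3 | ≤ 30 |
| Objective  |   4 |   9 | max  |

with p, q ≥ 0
Minimize: z = 14y1 + 8y2 + 30y3

Subject to:
  C1: -y2 - 3y3 ≤ -4
  C2: -y1 - 3y3 ≤ -9
  y1, y2, y3 ≥ 0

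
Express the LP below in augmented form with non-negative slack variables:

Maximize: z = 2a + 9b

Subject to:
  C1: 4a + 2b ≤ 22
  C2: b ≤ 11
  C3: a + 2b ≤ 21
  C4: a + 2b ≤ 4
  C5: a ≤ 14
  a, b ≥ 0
max z = 2a + 9b

s.t.
  4a + 2b + s1 = 22
  b + s2 = 11
  a + 2b + s3 = 21
  a + 2b + s4 = 4
  a + s5 = 14
  a, b, s1, s2, s3, s4, s5 ≥ 0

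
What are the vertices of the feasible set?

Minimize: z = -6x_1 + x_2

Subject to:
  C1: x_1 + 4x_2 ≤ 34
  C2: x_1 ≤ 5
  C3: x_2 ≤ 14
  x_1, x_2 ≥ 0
Each vertex is the intersection of two constraint boundaries that also satisfies all remaining constraints:
  x_1 = 0 and x_2 = 0 → (0, 0)
  x_1 = 5 and x_2 = 0 → (5, 0)
  x_1 + 4x_2 = 34 and x_1 = 5 → (5, 7.25)
  x_1 + 4x_2 = 34 and x_1 = 0 → (0, 8.5)

Vertices: (0, 0), (5, 0), (5, 7.25), (0, 8.5)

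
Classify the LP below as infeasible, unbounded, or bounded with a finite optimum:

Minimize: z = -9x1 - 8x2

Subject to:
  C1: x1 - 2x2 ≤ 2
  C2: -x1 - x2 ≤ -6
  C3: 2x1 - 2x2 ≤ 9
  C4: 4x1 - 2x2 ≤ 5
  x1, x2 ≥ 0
Feasible point: (0, 6) satisfies every constraint, so the LP is feasible.
Direction d = (0, 1): for each constraint row a, a·d ≤ 0 —
  (1)(0) + (-2)(1) = -2 ≤ 0
  (-1)(0) + (-1)(1) = -1 ≤ 0
  (2)(0) + (-2)(1) = -2 ≤ 0
  (4)(0) + (-2)(1) = -2 ≤ 0
and d ≥ 0, so (0, 6) + t·d stays feasible for every t ≥ 0. Along this ray z = -9x1 - 8x2 changes by -8 per unit t, so z → −∞.

Unbounded: there is a feasible ray along which z → −∞.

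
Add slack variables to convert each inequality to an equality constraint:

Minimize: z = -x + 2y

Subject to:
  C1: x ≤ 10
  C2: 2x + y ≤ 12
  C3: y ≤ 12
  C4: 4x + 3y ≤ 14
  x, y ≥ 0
min z = -x + 2y

s.t.
  x + s1 = 10
  2x + y + s2 = 12
  y + s3 = 12
  4x + 3y + s4 = 14
  x, y, s1, s2, s3, s4 ≥ 0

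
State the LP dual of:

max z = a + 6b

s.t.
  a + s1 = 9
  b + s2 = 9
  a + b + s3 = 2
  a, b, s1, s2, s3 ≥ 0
Minimize: z = 9y1 + 9y2 + 2y3

Subject to:
  C1: -y1 - y3 ≤ -1
  C2: -y2 - y3 ≤ -6
  y1, y2, y3 ≥ 0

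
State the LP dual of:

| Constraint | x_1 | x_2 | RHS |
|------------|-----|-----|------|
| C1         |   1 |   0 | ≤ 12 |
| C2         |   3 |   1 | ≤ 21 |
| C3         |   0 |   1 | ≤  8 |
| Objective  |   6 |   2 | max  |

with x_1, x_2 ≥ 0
Minimize: z = 12y1 + 21y2 + 8y3

Subject to:
  C1: -y1 - 3y2 ≤ -6
  C2: -y2 - y3 ≤ -2
  y1, y2, y3 ≥ 0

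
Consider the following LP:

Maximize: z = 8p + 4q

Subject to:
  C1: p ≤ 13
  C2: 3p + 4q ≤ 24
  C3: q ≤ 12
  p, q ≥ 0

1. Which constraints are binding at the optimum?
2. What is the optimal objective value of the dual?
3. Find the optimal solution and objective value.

1. C2, q ≥ 0
2. 64 (by strong duality, equal to the primal optimum)
3. p = 8, q = 0, z = 64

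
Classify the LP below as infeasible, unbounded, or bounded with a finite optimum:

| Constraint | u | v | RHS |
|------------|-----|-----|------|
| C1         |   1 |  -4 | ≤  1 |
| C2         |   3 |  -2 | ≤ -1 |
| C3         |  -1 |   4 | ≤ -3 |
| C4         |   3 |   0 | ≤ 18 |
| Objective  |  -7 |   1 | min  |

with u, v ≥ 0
C1 requires u - 4v ≤ 1, while C3 (-u + 4v ≤ -3) is equivalent to u - 4v ≥ 3. Together they would need 3 ≤ u - 4v ≤ 1, which is impossible since 3 > 1. No point satisfies all constraints.

Infeasible: no point satisfies all constraints simultaneously.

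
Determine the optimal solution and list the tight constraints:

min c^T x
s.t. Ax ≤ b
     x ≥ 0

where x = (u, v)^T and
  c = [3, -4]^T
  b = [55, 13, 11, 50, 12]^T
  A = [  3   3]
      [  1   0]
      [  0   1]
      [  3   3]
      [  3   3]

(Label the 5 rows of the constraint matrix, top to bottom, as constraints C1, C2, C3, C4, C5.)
Optimal: u = 0, v = 4
Slack at optimum:
  C1: slack = 43
  C2: slack = 13
  C3: slack = 7
  C4: slack = 38
  C5: slack = 0 (binding)
  u ≥ 0: u = 0 (binding)
  v ≥ 0: v = 4
Binding constraints: C5, u ≥ 0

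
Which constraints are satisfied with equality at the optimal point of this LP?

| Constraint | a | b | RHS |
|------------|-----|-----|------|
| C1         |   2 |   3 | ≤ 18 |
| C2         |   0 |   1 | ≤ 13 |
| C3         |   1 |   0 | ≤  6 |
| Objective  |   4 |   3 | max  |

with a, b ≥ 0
Optimal: a = 6, b = 2
Binding: C1, C3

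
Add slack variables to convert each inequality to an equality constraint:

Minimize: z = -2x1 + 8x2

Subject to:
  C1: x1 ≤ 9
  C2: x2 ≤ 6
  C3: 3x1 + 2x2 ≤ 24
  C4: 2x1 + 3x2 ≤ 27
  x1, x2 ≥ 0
min z = -2x1 + 8x2

s.t.
  x1 + s1 = 9
  x2 + s2 = 6
  3x1 + 2x2 + s3 = 24
  2x1 + 3x2 + s4 = 27
  x1, x2, s1, s2, s3, s4 ≥ 0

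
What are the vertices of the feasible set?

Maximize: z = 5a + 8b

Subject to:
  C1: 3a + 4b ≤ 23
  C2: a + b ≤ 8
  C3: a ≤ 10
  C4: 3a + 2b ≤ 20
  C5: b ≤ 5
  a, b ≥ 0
Each vertex is the intersection of two constraint boundaries that also satisfies all remaining constraints:
  a = 0 and b = 0 → (0, 0)
  3a + 2b = 20 and b = 0 → (6.667, 0)
  3a + 4b = 23 and 3a + 2b = 20 → (5.667, 1.5)
  3a + 4b = 23 and b = 5 → (1, 5)
  b = 5 and a = 0 → (0, 5)

Vertices: (0, 0), (6.667, 0), (5.667, 1.5), (1, 5), (0, 5)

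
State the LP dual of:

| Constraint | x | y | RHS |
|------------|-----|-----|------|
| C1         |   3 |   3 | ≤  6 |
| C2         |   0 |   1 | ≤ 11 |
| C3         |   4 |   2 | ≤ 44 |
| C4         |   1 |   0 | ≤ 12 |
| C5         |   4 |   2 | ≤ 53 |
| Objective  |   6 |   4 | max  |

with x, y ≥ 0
Minimize: z = 6y1 + 11y2 + 44y3 + 12y4 + 53y5

Subject to:
  C1: -3y1 - 4y3 - y4 - 4y5 ≤ -6
  C2: -3y1 - y2 - 2y3 - 2y5 ≤ -4
  y1, y2, y3, y4, y5 ≥ 0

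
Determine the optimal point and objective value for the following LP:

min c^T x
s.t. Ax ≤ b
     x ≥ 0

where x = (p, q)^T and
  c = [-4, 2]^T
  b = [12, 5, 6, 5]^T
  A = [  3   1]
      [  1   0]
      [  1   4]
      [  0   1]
Each vertex is the intersection of two constraint boundaries that also satisfies all remaining constraints:
  p = 0 and q = 0 → (0, 0)
  3p + q = 12 and q = 0 → (4, 0)
  3p + q = 12 and p + 4q = 6 → (3.818, 0.5455)
  p + 4q = 6 and p = 0 → (0, 1.5)

Evaluating z = -4p + 2q at each vertex:
  (0, 0): z = 0
  (4, 0): z = -16
  (3.818, 0.5455): z = -14.18
  (0, 1.5): z = 3

The minimum is at (4, 0) with z = -16.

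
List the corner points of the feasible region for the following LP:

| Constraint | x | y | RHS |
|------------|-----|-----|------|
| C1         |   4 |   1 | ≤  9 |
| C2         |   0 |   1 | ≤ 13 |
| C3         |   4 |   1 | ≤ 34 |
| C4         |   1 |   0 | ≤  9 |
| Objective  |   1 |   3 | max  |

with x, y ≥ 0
Each vertex is the intersection of two constraint boundaries that also satisfies all remaining constraints:
  x = 0 and y = 0 → (0, 0)
  4x + y = 9 and y = 0 → (2.25, 0)
  4x + y = 9 and x = 0 → (0, 9)

Vertices: (0, 0), (2.25, 0), (0, 9)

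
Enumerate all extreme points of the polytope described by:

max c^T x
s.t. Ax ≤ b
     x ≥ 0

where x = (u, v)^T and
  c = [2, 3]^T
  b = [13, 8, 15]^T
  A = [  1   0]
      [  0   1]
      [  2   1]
Each vertex is the intersection of two constraint boundaries that also satisfies all remaining constraints:
  u = 0 and v = 0 → (0, 0)
  2u + v = 15 and v = 0 → (7.5, 0)
  v = 8 and 2u + v = 15 → (3.5, 8)
  v = 8 and u = 0 → (0, 8)

Vertices: (0, 0), (7.5, 0), (3.5, 8), (0, 8)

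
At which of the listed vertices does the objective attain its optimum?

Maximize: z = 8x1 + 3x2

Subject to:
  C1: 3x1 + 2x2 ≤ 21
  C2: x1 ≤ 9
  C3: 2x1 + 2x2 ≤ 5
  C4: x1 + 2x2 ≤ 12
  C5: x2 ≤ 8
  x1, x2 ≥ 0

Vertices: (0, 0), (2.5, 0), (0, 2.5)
(2.5, 0) with z = 20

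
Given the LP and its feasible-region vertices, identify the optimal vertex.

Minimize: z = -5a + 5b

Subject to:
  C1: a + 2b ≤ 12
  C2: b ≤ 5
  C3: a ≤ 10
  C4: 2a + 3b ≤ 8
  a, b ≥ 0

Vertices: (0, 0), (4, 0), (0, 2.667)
Evaluating z = -5a + 5b at each vertex:
  (0, 0): z = 0
  (4, 0): z = -20
  (0, 2.667): z = 13.33

The smallest value is z = -20, attained at (4, 0).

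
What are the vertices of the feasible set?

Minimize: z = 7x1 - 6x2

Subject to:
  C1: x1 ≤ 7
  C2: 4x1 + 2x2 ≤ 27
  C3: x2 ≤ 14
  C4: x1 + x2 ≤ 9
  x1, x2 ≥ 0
Each vertex is the intersection of two constraint boundaries that also satisfies all remaining constraints:
  x1 = 0 and x2 = 0 → (0, 0)
  4x1 + 2x2 = 27 and x2 = 0 → (6.75, 0)
  4x1 + 2x2 = 27 and x1 + x2 = 9 → (4.5, 4.5)
  x1 + x2 = 9 and x1 = 0 → (0, 9)

Vertices: (0, 0), (6.75, 0), (4.5, 4.5), (0, 9)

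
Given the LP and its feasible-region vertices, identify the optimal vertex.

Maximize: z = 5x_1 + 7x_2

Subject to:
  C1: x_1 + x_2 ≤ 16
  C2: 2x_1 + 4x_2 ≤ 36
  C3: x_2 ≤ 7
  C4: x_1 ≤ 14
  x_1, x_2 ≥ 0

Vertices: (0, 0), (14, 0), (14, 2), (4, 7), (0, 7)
(14, 2) with z = 84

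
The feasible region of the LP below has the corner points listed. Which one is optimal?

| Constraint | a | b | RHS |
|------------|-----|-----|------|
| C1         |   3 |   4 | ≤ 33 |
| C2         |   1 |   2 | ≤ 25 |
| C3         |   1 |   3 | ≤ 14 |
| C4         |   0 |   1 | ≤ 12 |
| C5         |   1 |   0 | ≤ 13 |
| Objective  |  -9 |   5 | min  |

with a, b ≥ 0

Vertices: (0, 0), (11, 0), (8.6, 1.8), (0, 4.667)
Evaluating z = -9a + 5b at each vertex:
  (0, 0): z = 0
  (11, 0): z = -99
  (8.6, 1.8): z = -68.4
  (0, 4.667): z = 23.33

The smallest value is z = -99, attained at (11, 0).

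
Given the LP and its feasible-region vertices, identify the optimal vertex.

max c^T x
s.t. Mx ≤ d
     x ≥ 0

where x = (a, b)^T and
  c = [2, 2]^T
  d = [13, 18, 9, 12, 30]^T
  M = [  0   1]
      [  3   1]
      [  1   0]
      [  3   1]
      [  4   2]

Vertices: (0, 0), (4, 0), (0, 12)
Evaluating z = 2a + 2b at each vertex:
  (0, 0): z = 0
  (4, 0): z = 8
  (0, 12): z = 24

The largest value is z = 24, attained at (0, 12).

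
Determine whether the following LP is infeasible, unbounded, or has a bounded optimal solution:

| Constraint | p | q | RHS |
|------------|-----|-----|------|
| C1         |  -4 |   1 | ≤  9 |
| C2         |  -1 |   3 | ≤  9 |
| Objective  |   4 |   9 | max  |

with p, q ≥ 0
Feasible point: (0, 0) satisfies every constraint, so the LP is feasible.
Direction d = (1, 0): for each constraint row a, a·d ≤ 0 —
  (-4)(1) + (1)(0) = -4 ≤ 0
  (-1)(1) + (3)(0) = -1 ≤ 0
and d ≥ 0, so (0, 0) + t·d stays feasible for every t ≥ 0. Along this ray z = 4p + 9q changes by 4 per unit t, so z → +∞.

The LP is unbounded; z can be made arbitrarily large.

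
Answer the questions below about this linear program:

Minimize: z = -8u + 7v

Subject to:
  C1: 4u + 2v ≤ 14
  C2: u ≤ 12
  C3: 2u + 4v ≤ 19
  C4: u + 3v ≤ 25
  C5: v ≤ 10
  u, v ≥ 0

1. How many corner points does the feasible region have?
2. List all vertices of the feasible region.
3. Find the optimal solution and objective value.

1. 4
2. (0, 0), (3.5, 0), (1.5, 4), (0, 4.75)
3. u = 3.5, v = 0, z = -28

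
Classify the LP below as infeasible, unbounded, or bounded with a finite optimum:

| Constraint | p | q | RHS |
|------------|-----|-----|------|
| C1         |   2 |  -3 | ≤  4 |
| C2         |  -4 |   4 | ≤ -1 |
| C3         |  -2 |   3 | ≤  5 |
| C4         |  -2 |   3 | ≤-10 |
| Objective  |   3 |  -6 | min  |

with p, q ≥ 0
C1 requires 2p - 3q ≤ 4, while C4 (-2p + 3q ≤ -10) is equivalent to 2p - 3q ≥ 10. Together they would need 10 ≤ 2p - 3q ≤ 4, which is impossible since 10 > 4. No point satisfies all constraints.

Infeasible — the constraint set is empty.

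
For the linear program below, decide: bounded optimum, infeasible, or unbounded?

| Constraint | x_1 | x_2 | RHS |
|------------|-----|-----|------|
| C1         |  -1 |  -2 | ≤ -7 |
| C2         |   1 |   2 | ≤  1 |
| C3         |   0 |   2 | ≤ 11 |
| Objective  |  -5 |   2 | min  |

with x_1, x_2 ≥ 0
C2 requires x_1 + 2x_2 ≤ 1, while C1 (-x_1 - 2x_2 ≤ -7) is equivalent to x_1 + 2x_2 ≥ 7. Together they would need 7 ≤ x_1 + 2x_2 ≤ 1, which is impossible since 7 > 1. No point satisfies all constraints.

Infeasible: no point satisfies all constraints simultaneously.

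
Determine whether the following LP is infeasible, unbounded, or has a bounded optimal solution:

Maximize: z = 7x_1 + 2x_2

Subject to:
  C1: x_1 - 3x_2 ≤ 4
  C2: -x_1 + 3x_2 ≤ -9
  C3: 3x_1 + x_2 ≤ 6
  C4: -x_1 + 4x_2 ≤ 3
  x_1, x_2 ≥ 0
C1 requires x_1 - 3x_2 ≤ 4, while C2 (-x_1 + 3x_2 ≤ -9) is equivalent to x_1 - 3x_2 ≥ 9. Together they would need 9 ≤ x_1 - 3x_2 ≤ 4, which is impossible since 9 > 4. No point satisfies all constraints.

Infeasible: no point satisfies all constraints simultaneously.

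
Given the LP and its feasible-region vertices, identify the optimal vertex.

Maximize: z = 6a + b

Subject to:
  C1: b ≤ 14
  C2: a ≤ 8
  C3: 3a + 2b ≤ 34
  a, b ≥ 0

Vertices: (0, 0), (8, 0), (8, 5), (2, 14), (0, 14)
Evaluating z = 6a + b at each vertex:
  (0, 0): z = 0
  (8, 0): z = 48
  (8, 5): z = 53
  (2, 14): z = 26
  (0, 14): z = 14

The largest value is z = 53, attained at (8, 5).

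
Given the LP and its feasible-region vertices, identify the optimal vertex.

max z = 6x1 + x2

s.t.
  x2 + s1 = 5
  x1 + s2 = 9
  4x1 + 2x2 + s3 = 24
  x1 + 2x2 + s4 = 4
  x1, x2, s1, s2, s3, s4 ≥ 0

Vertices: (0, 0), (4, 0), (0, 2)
(4, 0) with z = 24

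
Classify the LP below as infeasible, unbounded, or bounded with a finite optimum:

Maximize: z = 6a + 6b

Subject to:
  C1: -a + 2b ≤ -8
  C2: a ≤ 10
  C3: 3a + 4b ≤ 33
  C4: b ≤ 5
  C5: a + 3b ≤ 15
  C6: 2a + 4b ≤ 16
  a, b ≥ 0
The point (8, 0) satisfies every constraint, so the LP is feasible; the constraints give a ≤ 10 and b ≤ 5, which with a, b ≥ 0 keep the feasible region inside a bounded box. A feasible, bounded LP attains a finite optimum at a vertex.

The LP has an optimal solution: (8, 0) with z = 48.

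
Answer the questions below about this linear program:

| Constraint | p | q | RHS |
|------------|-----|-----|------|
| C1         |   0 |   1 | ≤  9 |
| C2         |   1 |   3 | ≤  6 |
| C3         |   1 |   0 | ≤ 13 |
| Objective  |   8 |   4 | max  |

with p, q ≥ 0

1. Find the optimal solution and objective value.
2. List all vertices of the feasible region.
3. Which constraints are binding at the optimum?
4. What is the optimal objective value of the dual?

1. p = 6, q = 0, z = 48
2. (0, 0), (6, 0), (0, 2)
3. C2, q ≥ 0
4. 48 (by strong duality, equal to the primal optimum)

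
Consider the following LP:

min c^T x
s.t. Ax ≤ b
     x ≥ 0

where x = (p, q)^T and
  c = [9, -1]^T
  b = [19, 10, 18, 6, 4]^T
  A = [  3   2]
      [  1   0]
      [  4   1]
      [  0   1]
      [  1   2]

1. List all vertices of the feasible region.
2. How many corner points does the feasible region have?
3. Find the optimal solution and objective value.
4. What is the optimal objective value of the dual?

1. (0, 0), (4, 0), (0, 2)
2. 3
3. p = 0, q = 2, z = -2
4. -2 (by strong duality, equal to the primal optimum)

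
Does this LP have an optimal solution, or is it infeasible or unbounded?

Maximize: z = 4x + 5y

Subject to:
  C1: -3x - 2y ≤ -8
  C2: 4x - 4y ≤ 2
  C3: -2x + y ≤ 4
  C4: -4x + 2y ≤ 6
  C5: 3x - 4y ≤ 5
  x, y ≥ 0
Feasible point: (1, 3) satisfies every constraint, so the LP is feasible.
Direction d = (1, 1): for each constraint row a, a·d ≤ 0 —
  (-3)(1) + (-2)(1) = -5 ≤ 0
  (4)(1) + (-4)(1) = 0 ≤ 0
  (-2)(1) + (1)(1) = -1 ≤ 0
  (-4)(1) + (2)(1) = -2 ≤ 0
  (3)(1) + (-4)(1) = -1 ≤ 0
and d ≥ 0, so (1, 3) + t·d stays feasible for every t ≥ 0. Along this ray z = 4x + 5y changes by 9 per unit t, so z → +∞.

Unbounded: there is a feasible ray along which z → +∞.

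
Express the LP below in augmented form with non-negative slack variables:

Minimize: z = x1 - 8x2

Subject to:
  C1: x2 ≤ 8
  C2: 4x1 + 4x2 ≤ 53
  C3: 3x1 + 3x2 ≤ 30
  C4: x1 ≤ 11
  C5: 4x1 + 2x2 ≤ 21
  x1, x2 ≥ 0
min z = x1 - 8x2

s.t.
  x2 + s1 = 8
  4x1 + 4x2 + s2 = 53
  3x1 + 3x2 + s3 = 30
  x1 + s4 = 11
  4x1 + 2x2 + s5 = 21
  x1, x2, s1, s2, s3, s4, s5 ≥ 0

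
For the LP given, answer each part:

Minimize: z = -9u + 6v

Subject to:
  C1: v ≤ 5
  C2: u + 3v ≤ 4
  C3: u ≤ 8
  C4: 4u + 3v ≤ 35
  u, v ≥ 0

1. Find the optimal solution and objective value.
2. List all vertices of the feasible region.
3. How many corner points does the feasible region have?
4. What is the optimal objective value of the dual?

1. u = 4, v = 0, z = -36
2. (0, 0), (4, 0), (0, 1.333)
3. 3
4. -36 (by strong duality, equal to the primal optimum)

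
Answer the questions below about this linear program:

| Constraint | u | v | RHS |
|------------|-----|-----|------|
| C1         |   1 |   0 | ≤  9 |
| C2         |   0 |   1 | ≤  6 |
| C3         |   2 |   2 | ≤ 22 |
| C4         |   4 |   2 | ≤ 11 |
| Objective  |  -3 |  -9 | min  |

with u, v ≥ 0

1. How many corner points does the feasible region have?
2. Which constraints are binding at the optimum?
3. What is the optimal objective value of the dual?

1. 3
2. C4, u ≥ 0
3. -49.5 (by strong duality, equal to the primal optimum)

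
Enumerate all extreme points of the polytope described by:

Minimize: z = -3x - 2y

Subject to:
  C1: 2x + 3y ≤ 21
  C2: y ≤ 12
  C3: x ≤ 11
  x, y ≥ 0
Each vertex is the intersection of two constraint boundaries that also satisfies all remaining constraints:
  x = 0 and y = 0 → (0, 0)
  2x + 3y = 21 and y = 0 → (10.5, 0)
  2x + 3y = 21 and x = 0 → (0, 7)

Vertices: (0, 0), (10.5, 0), (0, 7)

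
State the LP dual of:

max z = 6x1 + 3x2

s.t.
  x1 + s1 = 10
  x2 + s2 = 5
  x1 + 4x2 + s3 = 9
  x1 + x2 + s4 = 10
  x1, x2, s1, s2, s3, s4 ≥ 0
Minimize: z = 10y1 + 5y2 + 9y3 + 10y4

Subject to:
  C1: -y1 - y3 - y4 ≤ -6
  C2: -y2 - 4y3 - y4 ≤ -3
  y1, y2, y3, y4 ≥ 0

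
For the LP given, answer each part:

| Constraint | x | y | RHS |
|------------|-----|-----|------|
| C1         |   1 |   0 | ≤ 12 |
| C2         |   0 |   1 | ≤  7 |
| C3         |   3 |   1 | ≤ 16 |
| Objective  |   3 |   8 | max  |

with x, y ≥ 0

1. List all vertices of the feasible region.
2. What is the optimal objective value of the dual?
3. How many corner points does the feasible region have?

1. (0, 0), (5.333, 0), (3, 7), (0, 7)
2. 65 (by strong duality, equal to the primal optimum)
3. 4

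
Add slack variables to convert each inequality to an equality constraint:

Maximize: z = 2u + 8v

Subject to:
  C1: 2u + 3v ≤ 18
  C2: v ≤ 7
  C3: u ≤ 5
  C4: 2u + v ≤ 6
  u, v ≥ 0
max z = 2u + 8v

s.t.
  2u + 3v + s1 = 18
  v + s2 = 7
  u + s3 = 5
  2u + v + s4 = 6
  u, v, s1, s2, s3, s4 ≥ 0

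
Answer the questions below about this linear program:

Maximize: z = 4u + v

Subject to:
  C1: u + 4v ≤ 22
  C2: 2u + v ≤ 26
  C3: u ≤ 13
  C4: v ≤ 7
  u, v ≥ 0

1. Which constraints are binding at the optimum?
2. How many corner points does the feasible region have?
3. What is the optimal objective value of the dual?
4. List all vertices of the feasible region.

1. C2, C3, v ≥ 0
2. 4
3. 52 (by strong duality, equal to the primal optimum)
4. (0, 0), (13, 0), (11.71, 2.571), (0, 5.5)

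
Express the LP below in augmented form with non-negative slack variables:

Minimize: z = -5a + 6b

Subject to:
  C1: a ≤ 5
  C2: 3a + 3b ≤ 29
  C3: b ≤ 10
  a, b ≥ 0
min z = -5a + 6b

s.t.
  a + s1 = 5
  3a + 3b + s2 = 29
  b + s3 = 10
  a, b, s1, s2, s3 ≥ 0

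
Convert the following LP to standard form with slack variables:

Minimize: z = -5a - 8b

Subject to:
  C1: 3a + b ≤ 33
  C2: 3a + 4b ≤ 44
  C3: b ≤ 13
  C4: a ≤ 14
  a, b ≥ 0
min z = -5a - 8b

s.t.
  3a + b + s1 = 33
  3a + 4b + s2 = 44
  b + s3 = 13
  a + s4 = 14
  a, b, s1, s2, s3, s4 ≥ 0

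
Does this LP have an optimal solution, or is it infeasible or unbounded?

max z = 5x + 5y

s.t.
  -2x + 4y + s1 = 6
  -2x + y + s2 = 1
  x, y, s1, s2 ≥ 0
Feasible point: (0, 0) satisfies every constraint, so the LP is feasible.
Direction d = (1, 0): for each constraint row a, a·d ≤ 0 —
  (-2)(1) + (4)(0) = -2 ≤ 0
  (-2)(1) + (1)(0) = -2 ≤ 0
and d ≥ 0, so (0, 0) + t·d stays feasible for every t ≥ 0. Along this ray z = 5x + 5y changes by 5 per unit t, so z → +∞.

Unbounded: there is a feasible ray along which z → +∞.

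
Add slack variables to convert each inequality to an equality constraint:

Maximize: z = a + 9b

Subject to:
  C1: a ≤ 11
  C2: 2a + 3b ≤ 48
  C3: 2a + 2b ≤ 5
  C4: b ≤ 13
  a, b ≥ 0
max z = a + 9b

s.t.
  a + s1 = 11
  2a + 3b + s2 = 48
  2a + 2b + s3 = 5
  b + s4 = 13
  a, b, s1, s2, s3, s4 ≥ 0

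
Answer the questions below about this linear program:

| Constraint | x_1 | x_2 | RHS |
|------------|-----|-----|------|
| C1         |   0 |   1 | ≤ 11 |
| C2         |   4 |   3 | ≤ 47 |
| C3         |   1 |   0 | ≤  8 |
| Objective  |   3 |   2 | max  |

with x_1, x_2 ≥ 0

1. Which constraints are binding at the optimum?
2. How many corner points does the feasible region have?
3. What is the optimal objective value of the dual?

1. C2, C3
2. 5
3. 34 (by strong duality, equal to the primal optimum)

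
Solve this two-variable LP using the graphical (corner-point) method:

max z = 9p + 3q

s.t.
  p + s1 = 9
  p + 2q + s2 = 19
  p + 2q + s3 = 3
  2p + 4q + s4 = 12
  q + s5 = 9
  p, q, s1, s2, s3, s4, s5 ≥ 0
Each vertex is the intersection of two constraint boundaries that also satisfies all remaining constraints:
  p = 0 and q = 0 → (0, 0)
  p + 2q = 3 and q = 0 → (3, 0)
  p + 2q = 3 and p = 0 → (0, 1.5)

Evaluating z = 9p + 3q at each vertex:
  (0, 0): z = 0
  (3, 0): z = 27
  (0, 1.5): z = 4.5

The maximum is at (3, 0) with z = 27.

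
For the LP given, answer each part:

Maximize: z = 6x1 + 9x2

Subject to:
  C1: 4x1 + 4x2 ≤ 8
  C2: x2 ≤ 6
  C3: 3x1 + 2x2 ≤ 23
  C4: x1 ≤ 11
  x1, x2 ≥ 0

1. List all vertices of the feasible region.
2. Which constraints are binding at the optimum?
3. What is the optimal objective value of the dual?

1. (0, 0), (2, 0), (0, 2)
2. C1, x1 ≥ 0
3. 18 (by strong duality, equal to the primal optimum)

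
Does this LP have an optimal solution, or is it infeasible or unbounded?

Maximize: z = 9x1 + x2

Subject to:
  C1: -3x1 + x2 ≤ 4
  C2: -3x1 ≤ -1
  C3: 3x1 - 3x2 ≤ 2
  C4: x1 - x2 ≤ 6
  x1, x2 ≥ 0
Feasible point: (1, 1) satisfies every constraint, so the LP is feasible.
Direction d = (1, 1): for each constraint row a, a·d ≤ 0 —
  (-3)(1) + (1)(1) = -2 ≤ 0
  (-3)(1) + (0)(1) = -3 ≤ 0
  (3)(1) + (-3)(1) = 0 ≤ 0
  (1)(1) + (-1)(1) = 0 ≤ 0
and d ≥ 0, so (1, 1) + t·d stays feasible for every t ≥ 0. Along this ray z = 9x1 + x2 changes by 10 per unit t, so z → +∞.

Unbounded — the objective can increase without bound over the feasible region.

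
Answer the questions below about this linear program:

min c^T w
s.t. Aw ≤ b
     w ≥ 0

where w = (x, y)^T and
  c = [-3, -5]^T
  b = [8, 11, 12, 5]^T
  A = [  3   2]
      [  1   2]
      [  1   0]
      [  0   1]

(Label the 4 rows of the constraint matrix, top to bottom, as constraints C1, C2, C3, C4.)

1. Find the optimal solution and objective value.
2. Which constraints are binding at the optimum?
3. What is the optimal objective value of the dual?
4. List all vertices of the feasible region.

1. x = 0, y = 4, z = -20
2. C1, x ≥ 0
3. -20 (by strong duality, equal to the primal optimum)
4. (0, 0), (2.667, 0), (0, 4)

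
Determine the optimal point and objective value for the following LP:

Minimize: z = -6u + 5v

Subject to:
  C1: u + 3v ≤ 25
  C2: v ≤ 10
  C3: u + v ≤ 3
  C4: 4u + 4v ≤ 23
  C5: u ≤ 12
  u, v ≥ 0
Each vertex is the intersection of two constraint boundaries that also satisfies all remaining constraints:
  u = 0 and v = 0 → (0, 0)
  u + v = 3 and v = 0 → (3, 0)
  u + v = 3 and u = 0 → (0, 3)

Evaluating z = -6u + 5v at each vertex:
  (0, 0): z = 0
  (3, 0): z = -18
  (0, 3): z = 15

The minimum is at (3, 0) with z = -18.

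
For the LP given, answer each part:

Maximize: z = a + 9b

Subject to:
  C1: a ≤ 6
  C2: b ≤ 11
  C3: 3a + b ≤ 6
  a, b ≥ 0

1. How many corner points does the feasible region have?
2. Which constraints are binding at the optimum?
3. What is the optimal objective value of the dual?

1. 3
2. C3, a ≥ 0
3. 54 (by strong duality, equal to the primal optimum)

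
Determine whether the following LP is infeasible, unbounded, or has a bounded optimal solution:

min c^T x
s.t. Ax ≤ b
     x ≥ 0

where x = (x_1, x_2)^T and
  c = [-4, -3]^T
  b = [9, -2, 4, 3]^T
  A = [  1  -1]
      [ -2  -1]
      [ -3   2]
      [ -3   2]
Feasible point: (1, 0) satisfies every constraint, so the LP is feasible.
Direction d = (1, 1): for each constraint row a, a·d ≤ 0 —
  (1)(1) + (-1)(1) = 0 ≤ 0
  (-2)(1) + (-1)(1) = -3 ≤ 0
  (-3)(1) + (2)(1) = -1 ≤ 0
  (-3)(1) + (2)(1) = -1 ≤ 0
and d ≥ 0, so (1, 0) + t·d stays feasible for every t ≥ 0. Along this ray z = -4x_1 - 3x_2 changes by -7 per unit t, so z → −∞.

The LP is unbounded; z can be made arbitrarily small.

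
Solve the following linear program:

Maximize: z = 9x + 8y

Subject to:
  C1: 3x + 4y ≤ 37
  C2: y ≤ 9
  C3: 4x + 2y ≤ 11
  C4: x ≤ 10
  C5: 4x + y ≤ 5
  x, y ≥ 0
x = 0, y = 5, z = 40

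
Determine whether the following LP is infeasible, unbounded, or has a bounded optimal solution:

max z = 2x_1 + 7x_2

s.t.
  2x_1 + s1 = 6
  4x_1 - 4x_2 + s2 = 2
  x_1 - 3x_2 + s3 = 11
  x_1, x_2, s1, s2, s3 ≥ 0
Feasible point: (0, 0) satisfies every constraint, so the LP is feasible.
Direction d = (0, 1): for each constraint row a, a·d ≤ 0 —
  (2)(0) + (0)(1) = 0 ≤ 0
  (4)(0) + (-4)(1) = -4 ≤ 0
  (1)(0) + (-3)(1) = -3 ≤ 0
and d ≥ 0, so (0, 0) + t·d stays feasible for every t ≥ 0. Along this ray z = 2x_1 + 7x_2 changes by 7 per unit t, so z → +∞.

The LP is unbounded; z can be made arbitrarily large.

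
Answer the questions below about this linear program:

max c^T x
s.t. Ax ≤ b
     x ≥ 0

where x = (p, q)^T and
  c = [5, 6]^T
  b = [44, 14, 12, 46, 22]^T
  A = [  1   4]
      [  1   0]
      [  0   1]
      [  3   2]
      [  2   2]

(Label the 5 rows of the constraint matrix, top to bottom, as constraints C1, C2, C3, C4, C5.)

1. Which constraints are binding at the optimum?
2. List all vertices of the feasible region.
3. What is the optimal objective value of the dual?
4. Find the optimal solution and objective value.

1. C1, C5, p ≥ 0
2. (0, 0), (11, 0), (0, 11)
3. 66 (by strong duality, equal to the primal optimum)
4. p = 0, q = 11, z = 66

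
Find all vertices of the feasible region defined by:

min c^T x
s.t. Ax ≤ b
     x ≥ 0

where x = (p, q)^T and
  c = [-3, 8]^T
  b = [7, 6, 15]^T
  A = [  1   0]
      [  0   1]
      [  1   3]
Each vertex is the intersection of two constraint boundaries that also satisfies all remaining constraints:
  p = 0 and q = 0 → (0, 0)
  p = 7 and q = 0 → (7, 0)
  p = 7 and p + 3q = 15 → (7, 2.667)
  p + 3q = 15 and p = 0 → (0, 5)

Vertices: (0, 0), (7, 0), (7, 2.667), (0, 5)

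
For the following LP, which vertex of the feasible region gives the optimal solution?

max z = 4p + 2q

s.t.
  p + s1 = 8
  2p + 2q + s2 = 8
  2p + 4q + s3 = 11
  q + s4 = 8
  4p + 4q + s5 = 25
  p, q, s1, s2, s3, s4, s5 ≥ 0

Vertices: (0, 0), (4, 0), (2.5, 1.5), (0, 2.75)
Evaluating z = 4p + 2q at each vertex:
  (0, 0): z = 0
  (4, 0): z = 16
  (2.5, 1.5): z = 13
  (0, 2.75): z = 5.5

The largest value is z = 16, attained at (4, 0).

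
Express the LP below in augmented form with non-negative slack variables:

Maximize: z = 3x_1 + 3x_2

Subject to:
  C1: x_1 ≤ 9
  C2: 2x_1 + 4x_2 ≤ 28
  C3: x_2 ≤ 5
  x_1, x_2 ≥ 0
max z = 3x_1 + 3x_2

s.t.
  x_1 + s1 = 9
  2x_1 + 4x_2 + s2 = 28
  x_2 + s3 = 5
  x_1, x_2, s1, s2, s3 ≥ 0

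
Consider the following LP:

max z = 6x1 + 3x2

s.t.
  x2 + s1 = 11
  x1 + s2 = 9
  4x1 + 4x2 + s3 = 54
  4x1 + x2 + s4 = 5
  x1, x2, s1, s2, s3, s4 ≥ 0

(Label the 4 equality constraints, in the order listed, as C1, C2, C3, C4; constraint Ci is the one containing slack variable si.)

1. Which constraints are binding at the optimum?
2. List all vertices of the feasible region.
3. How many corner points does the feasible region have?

1. C4, x1 ≥ 0
2. (0, 0), (1.25, 0), (0, 5)
3. 3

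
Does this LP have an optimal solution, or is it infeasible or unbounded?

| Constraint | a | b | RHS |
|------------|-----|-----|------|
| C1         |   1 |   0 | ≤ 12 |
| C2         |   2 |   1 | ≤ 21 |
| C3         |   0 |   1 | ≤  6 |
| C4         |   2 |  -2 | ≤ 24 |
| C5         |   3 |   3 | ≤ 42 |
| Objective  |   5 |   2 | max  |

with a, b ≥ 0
The point (10.5, 0) satisfies every constraint, so the LP is feasible; the constraints give a ≤ 12 and b ≤ 6, which with a, b ≥ 0 keep the feasible region inside a bounded box. A feasible, bounded LP attains a finite optimum at a vertex.

Evaluating z = 5a + 2b at each vertex:
  (0, 0): z = 0
  (10.5, 0): z = 52.5
  (7.5, 6): z = 49.5
  (0, 6): z = 12

Feasible with finite optimum z* = 52.5 at (10.5, 0).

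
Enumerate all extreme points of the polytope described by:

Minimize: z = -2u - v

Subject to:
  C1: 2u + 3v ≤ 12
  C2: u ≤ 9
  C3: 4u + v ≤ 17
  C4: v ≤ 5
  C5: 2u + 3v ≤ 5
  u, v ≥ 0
Each vertex is the intersection of two constraint boundaries that also satisfies all remaining constraints:
  u = 0 and v = 0 → (0, 0)
  2u + 3v = 5 and v = 0 → (2.5, 0)
  2u + 3v = 5 and u = 0 → (0, 1.667)

Vertices: (0, 0), (2.5, 0), (0, 1.667)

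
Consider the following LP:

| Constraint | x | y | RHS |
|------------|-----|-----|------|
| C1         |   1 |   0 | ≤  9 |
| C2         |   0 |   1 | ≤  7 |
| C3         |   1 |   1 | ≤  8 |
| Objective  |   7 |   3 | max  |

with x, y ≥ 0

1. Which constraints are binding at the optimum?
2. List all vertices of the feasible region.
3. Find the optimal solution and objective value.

1. C3, y ≥ 0
2. (0, 0), (8, 0), (1, 7), (0, 7)
3. x = 8, y = 0, z = 56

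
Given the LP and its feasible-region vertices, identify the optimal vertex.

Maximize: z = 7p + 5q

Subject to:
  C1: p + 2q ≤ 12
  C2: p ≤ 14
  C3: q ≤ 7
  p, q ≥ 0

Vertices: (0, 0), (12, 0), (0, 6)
(12, 0) with z = 84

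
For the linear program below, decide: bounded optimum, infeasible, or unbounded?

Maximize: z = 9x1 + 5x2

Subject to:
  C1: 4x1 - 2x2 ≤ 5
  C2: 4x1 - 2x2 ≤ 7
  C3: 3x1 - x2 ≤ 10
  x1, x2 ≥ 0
Feasible point: (0, 0) satisfies every constraint, so the LP is feasible.
Direction d = (0, 1): for each constraint row a, a·d ≤ 0 —
  (4)(0) + (-2)(1) = -2 ≤ 0
  (4)(0) + (-2)(1) = -2 ≤ 0
  (3)(0) + (-1)(1) = -1 ≤ 0
and d ≥ 0, so (0, 0) + t·d stays feasible for every t ≥ 0. Along this ray z = 9x1 + 5x2 changes by 5 per unit t, so z → +∞.

Unbounded: there is a feasible ray along which z → +∞.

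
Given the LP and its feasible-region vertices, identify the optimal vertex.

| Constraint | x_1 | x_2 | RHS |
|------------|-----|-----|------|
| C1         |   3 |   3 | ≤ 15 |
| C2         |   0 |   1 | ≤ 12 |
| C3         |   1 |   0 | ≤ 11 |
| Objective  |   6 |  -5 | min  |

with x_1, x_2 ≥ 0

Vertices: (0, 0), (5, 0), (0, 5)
(0, 5) with z = -25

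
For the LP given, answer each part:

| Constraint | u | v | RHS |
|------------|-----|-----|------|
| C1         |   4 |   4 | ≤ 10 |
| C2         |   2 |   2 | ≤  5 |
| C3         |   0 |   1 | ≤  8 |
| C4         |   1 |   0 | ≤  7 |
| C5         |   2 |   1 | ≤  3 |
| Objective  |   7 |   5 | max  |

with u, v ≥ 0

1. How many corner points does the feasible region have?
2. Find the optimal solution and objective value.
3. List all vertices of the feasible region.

1. 4
2. u = 0.5, v = 2, z = 13.5
3. (0, 0), (1.5, 0), (0.5, 2), (0, 2.5)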